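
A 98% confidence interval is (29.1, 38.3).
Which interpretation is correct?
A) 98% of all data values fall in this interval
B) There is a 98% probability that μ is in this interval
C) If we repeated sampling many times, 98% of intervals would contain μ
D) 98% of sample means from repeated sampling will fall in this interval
C

A) Wrong — a CI is about the parameter μ, not individual data values.
B) Wrong — μ is fixed; the randomness lives in the interval, not in μ.
C) Correct — this is the frequentist long-run coverage interpretation.
D) Wrong — coverage applies to intervals containing μ, not to future x̄ values.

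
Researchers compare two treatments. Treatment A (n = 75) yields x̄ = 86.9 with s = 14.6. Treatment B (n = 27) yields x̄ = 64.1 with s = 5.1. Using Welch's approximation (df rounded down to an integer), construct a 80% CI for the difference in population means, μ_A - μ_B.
(20.28, 25.32)

Difference: x̄₁ - x̄₂ = 22.80
SE = √(s₁²/n₁ + s₂²/n₂) = √(14.6²/75 + 5.1²/27) = 1.9508
df = 99.98 → 99 (Welch–Satterthwaite, rounded down)
t* = 1.290

CI: 22.80 ± 1.290 · 1.9508 = 22.80 ± 2.52 = (20.28, 25.32)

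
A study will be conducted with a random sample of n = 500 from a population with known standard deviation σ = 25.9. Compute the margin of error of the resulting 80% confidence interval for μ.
Margin of error = 1.48

Margin of error = z* · σ/√n
= 1.282 · 25.9/√500
= 1.282 · 25.9/22.3607
= 1.48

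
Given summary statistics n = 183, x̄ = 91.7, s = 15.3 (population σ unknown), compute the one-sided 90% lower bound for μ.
μ ≥ 90.25

Lower bound (one-sided):
t* = 1.286 (one-sided for 90%)
Lower bound = x̄ - t* · s/√n = 91.7 - 1.286 · 15.3/√183 = 90.25

We are 90% confident that μ ≥ 90.25.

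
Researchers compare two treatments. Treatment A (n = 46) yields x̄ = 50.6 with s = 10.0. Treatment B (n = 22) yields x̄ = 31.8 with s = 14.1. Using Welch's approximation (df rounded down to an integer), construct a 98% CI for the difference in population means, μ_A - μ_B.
(10.59, 27.01)

Difference: x̄₁ - x̄₂ = 18.80
SE = √(s₁²/n₁ + s₂²/n₂) = √(10.0²/46 + 14.1²/22) = 3.3482
df = 31.47 → 31 (Welch–Satterthwaite, rounded down)
t* = 2.453

CI: 18.80 ± 2.453 · 3.3482 = 18.80 ± 8.21 = (10.59, 27.01)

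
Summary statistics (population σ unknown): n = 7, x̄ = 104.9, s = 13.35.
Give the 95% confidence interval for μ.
(92.55, 117.25)

t-interval (σ unknown):
df = n - 1 = 6
t* = 2.447 for 95% confidence

Margin of error = t* · s/√n = 2.447 · 13.35/√7 = 12.35

CI: (92.55, 117.25)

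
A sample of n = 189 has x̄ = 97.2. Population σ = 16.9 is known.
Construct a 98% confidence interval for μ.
(94.34, 100.06)

z-interval (σ known):
z* = 2.326 for 98% confidence

Margin of error = z* · σ/√n = 2.326 · 16.9/√189 = 2.86

CI: (97.2 - 2.86, 97.2 + 2.86) = (94.34, 100.06)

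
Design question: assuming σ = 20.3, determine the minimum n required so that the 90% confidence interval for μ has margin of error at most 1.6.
n ≥ 436

For margin E ≤ 1.6:
n ≥ (z* · σ / E)²
n ≥ (1.645 · 20.3 / 1.6)²
n ≥ 435.60

Minimum n = 436 (rounding up)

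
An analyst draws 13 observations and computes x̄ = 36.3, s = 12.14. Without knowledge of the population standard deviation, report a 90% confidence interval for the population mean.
(30.30, 42.30)

t-interval (σ unknown):
df = n - 1 = 12
t* = 1.782 for 90% confidence

Margin of error = t* · s/√n = 1.782 · 12.14/√13 = 6.00

CI: (30.30, 42.30)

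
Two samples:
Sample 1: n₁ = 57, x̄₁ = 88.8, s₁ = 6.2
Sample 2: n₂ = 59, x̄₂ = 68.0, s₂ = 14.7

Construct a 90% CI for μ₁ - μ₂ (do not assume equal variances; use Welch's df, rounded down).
(17.33, 24.27)

Difference: x̄₁ - x̄₂ = 20.80
SE = √(s₁²/n₁ + s₂²/n₂) = √(6.2²/57 + 14.7²/59) = 2.0825
df = 78.57 → 78 (Welch–Satterthwaite, rounded down)
t* = 1.665

CI: 20.80 ± 1.665 · 2.0825 = 20.80 ± 3.47 = (17.33, 24.27)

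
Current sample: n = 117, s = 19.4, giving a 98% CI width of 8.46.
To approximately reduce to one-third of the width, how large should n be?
n ≈ 1053

CI width ∝ 1/√n
To reduce width by factor 3, need √n to grow by 3 → need 3² = 9 times as many samples.

Current: n = 117, width = 8.46
New: n = 1053, width ≈ 2.79

Width reduced by factor of 8.46/2.79 = 3.03.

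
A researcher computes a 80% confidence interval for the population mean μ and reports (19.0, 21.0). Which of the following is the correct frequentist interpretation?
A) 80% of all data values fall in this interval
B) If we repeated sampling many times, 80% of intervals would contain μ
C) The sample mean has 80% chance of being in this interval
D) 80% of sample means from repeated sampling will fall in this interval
B

A) Wrong — a CI is about the parameter μ, not individual data values.
B) Correct — this is the frequentist long-run coverage interpretation.
C) Wrong — x̄ is observed and sits in the interval by construction.
D) Wrong — coverage applies to intervals containing μ, not to future x̄ values.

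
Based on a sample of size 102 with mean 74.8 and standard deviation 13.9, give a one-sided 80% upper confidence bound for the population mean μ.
μ ≤ 75.96

Upper bound (one-sided):
t* = 0.845 (one-sided for 80%)
Upper bound = x̄ + t* · s/√n = 74.8 + 0.845 · 13.9/√102 = 75.96

We are 80% confident that μ ≤ 75.96.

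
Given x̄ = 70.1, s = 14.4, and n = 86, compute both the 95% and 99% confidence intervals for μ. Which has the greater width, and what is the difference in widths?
99% CI is wider by 2.01

df = 85
95% CI: t* = 1.988, (67.01, 73.19), width = 2 · t* · s/√n = 6.17
99% CI: t* = 2.635, (66.01, 74.19), width = 2 · t* · s/√n = 8.18

The 99% CI is wider by 8.18 - 6.17 = 2.01.
Higher confidence requires a wider interval.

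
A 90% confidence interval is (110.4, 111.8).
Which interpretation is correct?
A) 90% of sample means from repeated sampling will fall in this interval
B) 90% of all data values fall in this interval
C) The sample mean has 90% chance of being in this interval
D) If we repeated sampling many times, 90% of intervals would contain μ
D

A) Wrong — coverage applies to intervals containing μ, not to future x̄ values.
B) Wrong — a CI is about the parameter μ, not individual data values.
C) Wrong — x̄ is observed and sits in the interval by construction.
D) Correct — this is the frequentist long-run coverage interpretation.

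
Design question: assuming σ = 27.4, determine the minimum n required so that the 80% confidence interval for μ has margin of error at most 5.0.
n ≥ 50

For margin E ≤ 5.0:
n ≥ (z* · σ / E)²
n ≥ (1.282 · 27.4 / 5.0)²
n ≥ 49.36

Minimum n = 50 (rounding up)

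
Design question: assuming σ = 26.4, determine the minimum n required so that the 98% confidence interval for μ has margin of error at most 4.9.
n ≥ 158

For margin E ≤ 4.9:
n ≥ (z* · σ / E)²
n ≥ (2.326 · 26.4 / 4.9)²
n ≥ 157.05

Minimum n = 158 (rounding up)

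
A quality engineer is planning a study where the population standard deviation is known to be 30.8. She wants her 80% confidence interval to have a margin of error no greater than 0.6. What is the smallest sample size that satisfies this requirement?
n ≥ 4331

For margin E ≤ 0.6:
n ≥ (z* · σ / E)²
n ≥ (1.282 · 30.8 / 0.6)²
n ≥ 4330.87

Minimum n = 4331 (rounding up)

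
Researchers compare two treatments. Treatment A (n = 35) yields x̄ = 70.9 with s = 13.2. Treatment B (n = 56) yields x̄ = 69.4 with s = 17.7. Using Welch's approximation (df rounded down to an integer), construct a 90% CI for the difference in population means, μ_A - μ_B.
(-3.91, 6.91)

Difference: x̄₁ - x̄₂ = 1.50
SE = √(s₁²/n₁ + s₂²/n₂) = √(13.2²/35 + 17.7²/56) = 3.2516
df = 86.12 → 86 (Welch–Satterthwaite, rounded down)
t* = 1.663

CI: 1.50 ± 1.663 · 3.2516 = 1.50 ± 5.41 = (-3.91, 6.91)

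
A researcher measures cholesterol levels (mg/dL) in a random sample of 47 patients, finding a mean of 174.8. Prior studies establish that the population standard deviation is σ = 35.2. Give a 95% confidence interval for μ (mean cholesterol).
(164.74, 184.86)

z-interval (σ known):
z* = 1.960 for 95% confidence

Margin of error = z* · σ/√n = 1.960 · 35.2/√47 = 10.06

CI: (174.8 - 10.06, 174.8 + 10.06) = (164.74, 184.86)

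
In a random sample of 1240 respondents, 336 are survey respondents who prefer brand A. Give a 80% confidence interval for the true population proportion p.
(0.255, 0.287)

Proportion CI:
p̂ = 336/1240 = 0.27097
SE = √(p̂(1-p̂)/n) = √(0.27097 · 0.72903 / 1240) = 0.01262

z* = 1.282
Margin = z* · SE = 1.282 · 0.01262 = 0.0162

CI: 0.27097 ± 0.0162 = (0.255, 0.287)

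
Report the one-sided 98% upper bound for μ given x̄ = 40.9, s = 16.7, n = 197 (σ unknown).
μ ≤ 43.36

Upper bound (one-sided):
t* = 2.068 (one-sided for 98%)
Upper bound = x̄ + t* · s/√n = 40.9 + 2.068 · 16.7/√197 = 43.36

We are 98% confident that μ ≤ 43.36.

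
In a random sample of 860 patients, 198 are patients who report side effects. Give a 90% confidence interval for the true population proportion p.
(0.207, 0.254)

Proportion CI:
p̂ = 198/860 = 0.23023
SE = √(p̂(1-p̂)/n) = √(0.23023 · 0.76977 / 860) = 0.01436

z* = 1.645
Margin = z* · SE = 1.645 · 0.01436 = 0.0236

CI: 0.23023 ± 0.0236 = (0.207, 0.254)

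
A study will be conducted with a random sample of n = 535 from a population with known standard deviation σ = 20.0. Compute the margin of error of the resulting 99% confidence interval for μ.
Margin of error = 2.23

Margin of error = z* · σ/√n
= 2.576 · 20.0/√535
= 2.576 · 20.0/23.1301
= 2.23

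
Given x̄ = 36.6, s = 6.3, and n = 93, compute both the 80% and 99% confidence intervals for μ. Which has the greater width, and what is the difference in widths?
99% CI is wider by 1.75

df = 92
80% CI: t* = 1.291, (35.76, 37.44), width = 2 · t* · s/√n = 1.69
99% CI: t* = 2.630, (34.88, 38.32), width = 2 · t* · s/√n = 3.44

The 99% CI is wider by 3.44 - 1.69 = 1.75.
Higher confidence requires a wider interval.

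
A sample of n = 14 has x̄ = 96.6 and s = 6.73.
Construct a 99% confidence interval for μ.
(91.18, 102.02)

t-interval (σ unknown):
df = n - 1 = 13
t* = 3.012 for 99% confidence

Margin of error = t* · s/√n = 3.012 · 6.73/√14 = 5.42

CI: (91.18, 102.02)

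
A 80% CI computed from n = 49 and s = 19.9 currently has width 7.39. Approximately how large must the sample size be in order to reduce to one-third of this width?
n ≈ 441

CI width ∝ 1/√n
To reduce width by factor 3, need √n to grow by 3 → need 3² = 9 times as many samples.

Current: n = 49, width = 7.39
New: n = 441, width ≈ 2.43

Width reduced by factor of 7.39/2.43 = 3.04.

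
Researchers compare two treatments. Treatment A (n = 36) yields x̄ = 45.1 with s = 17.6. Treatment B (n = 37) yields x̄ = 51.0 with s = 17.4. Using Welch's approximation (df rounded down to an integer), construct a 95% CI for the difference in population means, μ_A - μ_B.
(-14.07, 2.27)

Difference: x̄₁ - x̄₂ = -5.90
SE = √(s₁²/n₁ + s₂²/n₂) = √(17.6²/36 + 17.4²/37) = 4.0972
df = 70.89 → 70 (Welch–Satterthwaite, rounded down)
t* = 1.994

CI: -5.90 ± 1.994 · 4.0972 = -5.90 ± 8.17 = (-14.07, 2.27)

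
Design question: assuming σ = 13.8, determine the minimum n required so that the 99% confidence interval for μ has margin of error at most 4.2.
n ≥ 72

For margin E ≤ 4.2:
n ≥ (z* · σ / E)²
n ≥ (2.576 · 13.8 / 4.2)²
n ≥ 71.64

Minimum n = 72 (rounding up)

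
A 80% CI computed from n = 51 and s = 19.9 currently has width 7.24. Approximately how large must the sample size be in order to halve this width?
n ≈ 204

CI width ∝ 1/√n
To reduce width by factor 2, need √n to grow by 2 → need 2² = 4 times as many samples.

Current: n = 51, width = 7.24
New: n = 204, width ≈ 3.58

Width reduced by factor of 7.24/3.58 = 2.02.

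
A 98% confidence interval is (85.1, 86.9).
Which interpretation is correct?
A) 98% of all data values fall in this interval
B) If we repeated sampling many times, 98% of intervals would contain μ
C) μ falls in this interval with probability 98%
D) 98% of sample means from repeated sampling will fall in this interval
B

A) Wrong — a CI is about the parameter μ, not individual data values.
B) Correct — this is the frequentist long-run coverage interpretation.
C) Wrong — μ is fixed; the randomness lives in the interval, not in μ.
D) Wrong — coverage applies to intervals containing μ, not to future x̄ values.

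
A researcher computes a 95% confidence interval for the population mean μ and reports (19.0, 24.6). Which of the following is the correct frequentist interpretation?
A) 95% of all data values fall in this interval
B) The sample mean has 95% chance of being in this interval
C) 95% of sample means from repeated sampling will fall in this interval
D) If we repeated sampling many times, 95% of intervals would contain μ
D

A) Wrong — a CI is about the parameter μ, not individual data values.
B) Wrong — x̄ is observed and sits in the interval by construction.
C) Wrong — coverage applies to intervals containing μ, not to future x̄ values.
D) Correct — this is the frequentist long-run coverage interpretation.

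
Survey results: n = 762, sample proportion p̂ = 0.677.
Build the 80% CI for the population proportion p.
(0.655, 0.699)

Proportion CI:
SE = √(p̂(1-p̂)/n) = √(0.677 · 0.323 / 762) = 0.01694

z* = 1.282
Margin = z* · SE = 1.282 · 0.01694 = 0.0217

CI: 0.677 ± 0.0217 = (0.655, 0.699)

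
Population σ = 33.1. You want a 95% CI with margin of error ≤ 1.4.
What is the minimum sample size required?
n ≥ 2148

For margin E ≤ 1.4:
n ≥ (z* · σ / E)²
n ≥ (1.960 · 33.1 / 1.4)²
n ≥ 2147.40

Minimum n = 2148 (rounding up)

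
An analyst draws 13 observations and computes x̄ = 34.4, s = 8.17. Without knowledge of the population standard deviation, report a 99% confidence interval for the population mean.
(27.48, 41.32)

t-interval (σ unknown):
df = n - 1 = 12
t* = 3.055 for 99% confidence

Margin of error = t* · s/√n = 3.055 · 8.17/√13 = 6.92

CI: (27.48, 41.32)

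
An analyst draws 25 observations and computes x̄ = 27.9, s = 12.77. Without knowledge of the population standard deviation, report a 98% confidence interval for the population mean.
(21.54, 34.26)

t-interval (σ unknown):
df = n - 1 = 24
t* = 2.492 for 98% confidence

Margin of error = t* · s/√n = 2.492 · 12.77/√25 = 6.36

CI: (21.54, 34.26)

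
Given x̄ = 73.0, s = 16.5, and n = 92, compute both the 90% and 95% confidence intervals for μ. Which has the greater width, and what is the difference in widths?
95% CI is wider by 1.11

df = 91
90% CI: t* = 1.662, (70.14, 75.86), width = 2 · t* · s/√n = 5.72
95% CI: t* = 1.986, (69.58, 76.42), width = 2 · t* · s/√n = 6.83

The 95% CI is wider by 6.83 - 5.72 = 1.11.
Higher confidence requires a wider interval.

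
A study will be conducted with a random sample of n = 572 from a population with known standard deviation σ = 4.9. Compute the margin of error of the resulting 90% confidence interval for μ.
Margin of error = 0.34

Margin of error = z* · σ/√n
= 1.645 · 4.9/√572
= 1.645 · 4.9/23.9165
= 0.34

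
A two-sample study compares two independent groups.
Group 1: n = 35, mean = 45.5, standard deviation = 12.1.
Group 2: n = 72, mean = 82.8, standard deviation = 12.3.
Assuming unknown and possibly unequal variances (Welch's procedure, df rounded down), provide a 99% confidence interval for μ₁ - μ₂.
(-43.94, -30.66)

Difference: x̄₁ - x̄₂ = -37.30
SE = √(s₁²/n₁ + s₂²/n₂) = √(12.1²/35 + 12.3²/72) = 2.5069
df = 68.46 → 68 (Welch–Satterthwaite, rounded down)
t* = 2.650

CI: -37.30 ± 2.650 · 2.5069 = -37.30 ± 6.64 = (-43.94, -30.66)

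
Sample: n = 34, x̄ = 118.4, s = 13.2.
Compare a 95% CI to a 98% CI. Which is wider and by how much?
98% CI is wider by 1.86

df = 33
95% CI: t* = 2.035, (113.79, 123.01), width = 2 · t* · s/√n = 9.21
98% CI: t* = 2.445, (112.87, 123.93), width = 2 · t* · s/√n = 11.07

The 98% CI is wider by 11.07 - 9.21 = 1.86.
Higher confidence requires a wider interval.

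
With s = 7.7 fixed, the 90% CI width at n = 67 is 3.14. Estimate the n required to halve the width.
n ≈ 268

CI width ∝ 1/√n
To reduce width by factor 2, need √n to grow by 2 → need 2² = 4 times as many samples.

Current: n = 67, width = 3.14
New: n = 268, width ≈ 1.55

Width reduced by factor of 3.14/1.55 = 2.03.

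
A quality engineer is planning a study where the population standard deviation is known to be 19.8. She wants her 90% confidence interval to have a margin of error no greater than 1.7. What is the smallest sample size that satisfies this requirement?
n ≥ 368

For margin E ≤ 1.7:
n ≥ (z* · σ / E)²
n ≥ (1.645 · 19.8 / 1.7)²
n ≥ 367.08

Minimum n = 368 (rounding up)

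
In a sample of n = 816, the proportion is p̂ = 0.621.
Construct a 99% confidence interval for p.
(0.577, 0.665)

Proportion CI:
SE = √(p̂(1-p̂)/n) = √(0.621 · 0.379 / 816) = 0.01698

z* = 2.576
Margin = z* · SE = 2.576 · 0.01698 = 0.0437

CI: 0.621 ± 0.0437 = (0.577, 0.665)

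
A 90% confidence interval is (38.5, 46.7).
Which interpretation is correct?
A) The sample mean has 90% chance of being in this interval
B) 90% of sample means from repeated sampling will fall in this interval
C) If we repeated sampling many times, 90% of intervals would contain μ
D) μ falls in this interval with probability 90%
C

A) Wrong — x̄ is observed and sits in the interval by construction.
B) Wrong — coverage applies to intervals containing μ, not to future x̄ values.
C) Correct — this is the frequentist long-run coverage interpretation.
D) Wrong — μ is fixed; the randomness lives in the interval, not in μ.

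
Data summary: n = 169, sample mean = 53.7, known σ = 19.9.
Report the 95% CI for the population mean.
(50.70, 56.70)

z-interval (σ known):
z* = 1.960 for 95% confidence

Margin of error = z* · σ/√n = 1.960 · 19.9/√169 = 3.00

CI: (53.7 - 3.00, 53.7 + 3.00) = (50.70, 56.70)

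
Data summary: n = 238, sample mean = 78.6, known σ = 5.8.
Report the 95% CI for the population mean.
(77.86, 79.34)

z-interval (σ known):
z* = 1.960 for 95% confidence

Margin of error = z* · σ/√n = 1.960 · 5.8/√238 = 0.74

CI: (78.6 - 0.74, 78.6 + 0.74) = (77.86, 79.34)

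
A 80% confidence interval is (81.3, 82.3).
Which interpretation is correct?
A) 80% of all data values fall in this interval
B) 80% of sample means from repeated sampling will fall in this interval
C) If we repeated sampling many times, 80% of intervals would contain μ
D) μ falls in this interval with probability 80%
C

A) Wrong — a CI is about the parameter μ, not individual data values.
B) Wrong — coverage applies to intervals containing μ, not to future x̄ values.
C) Correct — this is the frequentist long-run coverage interpretation.
D) Wrong — μ is fixed; the randomness lives in the interval, not in μ.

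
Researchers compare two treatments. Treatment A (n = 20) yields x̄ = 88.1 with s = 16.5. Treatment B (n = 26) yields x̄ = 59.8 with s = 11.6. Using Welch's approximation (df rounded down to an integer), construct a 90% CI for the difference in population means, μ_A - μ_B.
(20.96, 35.64)

Difference: x̄₁ - x̄₂ = 28.30
SE = √(s₁²/n₁ + s₂²/n₂) = √(16.5²/20 + 11.6²/26) = 4.3345
df = 32.61 → 32 (Welch–Satterthwaite, rounded down)
t* = 1.694

CI: 28.30 ± 1.694 · 4.3345 = 28.30 ± 7.34 = (20.96, 35.64)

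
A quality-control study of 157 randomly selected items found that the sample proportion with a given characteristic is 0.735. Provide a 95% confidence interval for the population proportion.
(0.666, 0.804)

Proportion CI:
SE = √(p̂(1-p̂)/n) = √(0.735 · 0.265 / 157) = 0.03522

z* = 1.960
Margin = z* · SE = 1.960 · 0.03522 = 0.0690

CI: 0.735 ± 0.0690 = (0.666, 0.804)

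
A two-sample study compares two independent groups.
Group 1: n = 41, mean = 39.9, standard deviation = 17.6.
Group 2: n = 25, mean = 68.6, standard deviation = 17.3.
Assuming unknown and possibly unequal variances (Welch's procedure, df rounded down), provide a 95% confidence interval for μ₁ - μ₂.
(-37.57, -19.83)

Difference: x̄₁ - x̄₂ = -28.70
SE = √(s₁²/n₁ + s₂²/n₂) = √(17.6²/41 + 17.3²/25) = 4.4189
df = 51.54 → 51 (Welch–Satterthwaite, rounded down)
t* = 2.008

CI: -28.70 ± 2.008 · 4.4189 = -28.70 ± 8.87 = (-37.57, -19.83)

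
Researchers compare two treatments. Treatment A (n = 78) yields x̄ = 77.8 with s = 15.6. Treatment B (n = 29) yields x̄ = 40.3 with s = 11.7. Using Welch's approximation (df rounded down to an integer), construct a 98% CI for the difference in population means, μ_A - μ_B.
(30.82, 44.18)

Difference: x̄₁ - x̄₂ = 37.50
SE = √(s₁²/n₁ + s₂²/n₂) = √(15.6²/78 + 11.7²/29) = 2.8001
df = 66.66 → 66 (Welch–Satterthwaite, rounded down)
t* = 2.384

CI: 37.50 ± 2.384 · 2.8001 = 37.50 ± 6.68 = (30.82, 44.18)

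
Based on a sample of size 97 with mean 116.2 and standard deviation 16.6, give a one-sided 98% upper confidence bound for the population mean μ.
μ ≤ 119.71

Upper bound (one-sided):
t* = 2.082 (one-sided for 98%)
Upper bound = x̄ + t* · s/√n = 116.2 + 2.082 · 16.6/√97 = 119.71

We are 98% confident that μ ≤ 119.71.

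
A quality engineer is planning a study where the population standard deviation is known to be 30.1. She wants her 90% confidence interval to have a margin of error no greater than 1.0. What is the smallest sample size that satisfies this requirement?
n ≥ 2452

For margin E ≤ 1.0:
n ≥ (z* · σ / E)²
n ≥ (1.645 · 30.1 / 1.0)²
n ≥ 2451.69

Minimum n = 2452 (rounding up)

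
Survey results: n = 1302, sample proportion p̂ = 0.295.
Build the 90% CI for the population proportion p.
(0.274, 0.316)

Proportion CI:
SE = √(p̂(1-p̂)/n) = √(0.295 · 0.705 / 1302) = 0.01264

z* = 1.645
Margin = z* · SE = 1.645 · 0.01264 = 0.0208

CI: 0.295 ± 0.0208 = (0.274, 0.316)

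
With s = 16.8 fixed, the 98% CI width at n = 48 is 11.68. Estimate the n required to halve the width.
n ≈ 192

CI width ∝ 1/√n
To reduce width by factor 2, need √n to grow by 2 → need 2² = 4 times as many samples.

Current: n = 48, width = 11.68
New: n = 192, width ≈ 5.69

Width reduced by factor of 11.68/5.69 = 2.05.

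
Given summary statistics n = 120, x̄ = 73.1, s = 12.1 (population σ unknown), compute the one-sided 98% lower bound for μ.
μ ≥ 70.81

Lower bound (one-sided):
t* = 2.077 (one-sided for 98%)
Lower bound = x̄ - t* · s/√n = 73.1 - 2.077 · 12.1/√120 = 70.81

We are 98% confident that μ ≥ 70.81.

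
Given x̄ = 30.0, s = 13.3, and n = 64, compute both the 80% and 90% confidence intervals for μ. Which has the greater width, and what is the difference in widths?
90% CI is wider by 1.24

df = 63
80% CI: t* = 1.295, (27.85, 32.15), width = 2 · t* · s/√n = 4.31
90% CI: t* = 1.669, (27.23, 32.77), width = 2 · t* · s/√n = 5.55

The 90% CI is wider by 5.55 - 4.31 = 1.24.
Higher confidence requires a wider interval.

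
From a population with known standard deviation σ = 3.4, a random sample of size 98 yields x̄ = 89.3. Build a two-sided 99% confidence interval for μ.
(88.42, 90.18)

z-interval (σ known):
z* = 2.576 for 99% confidence

Margin of error = z* · σ/√n = 2.576 · 3.4/√98 = 0.88

CI: (89.3 - 0.88, 89.3 + 0.88) = (88.42, 90.18)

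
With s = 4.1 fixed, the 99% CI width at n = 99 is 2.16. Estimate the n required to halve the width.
n ≈ 396

CI width ∝ 1/√n
To reduce width by factor 2, need √n to grow by 2 → need 2² = 4 times as many samples.

Current: n = 99, width = 2.16
New: n = 396, width ≈ 1.07

Width reduced by factor of 2.16/1.07 = 2.02.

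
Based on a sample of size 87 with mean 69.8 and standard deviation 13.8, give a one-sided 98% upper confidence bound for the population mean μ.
μ ≤ 72.88

Upper bound (one-sided):
t* = 2.085 (one-sided for 98%)
Upper bound = x̄ + t* · s/√n = 69.8 + 2.085 · 13.8/√87 = 72.88

We are 98% confident that μ ≤ 72.88.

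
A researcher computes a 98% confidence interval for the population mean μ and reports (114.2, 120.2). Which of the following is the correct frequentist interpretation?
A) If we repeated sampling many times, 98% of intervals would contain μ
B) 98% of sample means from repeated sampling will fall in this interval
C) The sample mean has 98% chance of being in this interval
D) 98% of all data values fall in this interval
A

A) Correct — this is the frequentist long-run coverage interpretation.
B) Wrong — coverage applies to intervals containing μ, not to future x̄ values.
C) Wrong — x̄ is observed and sits in the interval by construction.
D) Wrong — a CI is about the parameter μ, not individual data values.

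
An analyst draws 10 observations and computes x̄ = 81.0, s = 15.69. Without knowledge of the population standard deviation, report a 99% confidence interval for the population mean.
(64.87, 97.13)

t-interval (σ unknown):
df = n - 1 = 9
t* = 3.250 for 99% confidence

Margin of error = t* · s/√n = 3.250 · 15.69/√10 = 16.13

CI: (64.87, 97.13)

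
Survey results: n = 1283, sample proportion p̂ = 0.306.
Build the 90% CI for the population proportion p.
(0.285, 0.327)

Proportion CI:
SE = √(p̂(1-p̂)/n) = √(0.306 · 0.694 / 1283) = 0.01287

z* = 1.645
Margin = z* · SE = 1.645 · 0.01287 = 0.0212

CI: 0.306 ± 0.0212 = (0.285, 0.327)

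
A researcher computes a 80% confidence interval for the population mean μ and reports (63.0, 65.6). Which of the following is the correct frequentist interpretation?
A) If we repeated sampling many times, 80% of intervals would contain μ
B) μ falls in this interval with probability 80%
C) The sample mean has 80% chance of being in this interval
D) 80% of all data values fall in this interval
A

A) Correct — this is the frequentist long-run coverage interpretation.
B) Wrong — μ is fixed; the randomness lives in the interval, not in μ.
C) Wrong — x̄ is observed and sits in the interval by construction.
D) Wrong — a CI is about the parameter μ, not individual data values.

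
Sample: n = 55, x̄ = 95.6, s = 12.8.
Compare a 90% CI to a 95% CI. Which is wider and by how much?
95% CI is wider by 1.14

df = 54
90% CI: t* = 1.674, (92.71, 98.49), width = 2 · t* · s/√n = 5.78
95% CI: t* = 2.005, (92.14, 99.06), width = 2 · t* · s/√n = 6.92

The 95% CI is wider by 6.92 - 5.78 = 1.14.
Higher confidence requires a wider interval.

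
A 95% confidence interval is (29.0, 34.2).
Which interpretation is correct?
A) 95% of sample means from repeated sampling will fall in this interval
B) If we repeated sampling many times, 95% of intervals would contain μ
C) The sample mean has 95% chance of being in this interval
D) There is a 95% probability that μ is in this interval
B

A) Wrong — coverage applies to intervals containing μ, not to future x̄ values.
B) Correct — this is the frequentist long-run coverage interpretation.
C) Wrong — x̄ is observed and sits in the interval by construction.
D) Wrong — μ is fixed; the randomness lives in the interval, not in μ.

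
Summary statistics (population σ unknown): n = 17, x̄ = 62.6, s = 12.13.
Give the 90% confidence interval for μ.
(57.46, 67.74)

t-interval (σ unknown):
df = n - 1 = 16
t* = 1.746 for 90% confidence

Margin of error = t* · s/√n = 1.746 · 12.13/√17 = 5.14

CI: (57.46, 67.74)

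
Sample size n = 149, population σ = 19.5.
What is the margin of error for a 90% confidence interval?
Margin of error = 2.63

Margin of error = z* · σ/√n
= 1.645 · 19.5/√149
= 1.645 · 19.5/12.2066
= 2.63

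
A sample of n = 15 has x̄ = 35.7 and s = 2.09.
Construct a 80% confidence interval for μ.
(34.97, 36.43)

t-interval (σ unknown):
df = n - 1 = 14
t* = 1.345 for 80% confidence

Margin of error = t* · s/√n = 1.345 · 2.09/√15 = 0.73

CI: (34.97, 36.43)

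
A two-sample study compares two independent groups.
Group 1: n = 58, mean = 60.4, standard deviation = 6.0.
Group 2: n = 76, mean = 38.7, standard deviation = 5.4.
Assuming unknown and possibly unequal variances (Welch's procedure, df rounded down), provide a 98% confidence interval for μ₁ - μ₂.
(19.34, 24.06)

Difference: x̄₁ - x̄₂ = 21.70
SE = √(s₁²/n₁ + s₂²/n₂) = √(6.0²/58 + 5.4²/76) = 1.0022
df = 115.66 → 115 (Welch–Satterthwaite, rounded down)
t* = 2.359

CI: 21.70 ± 2.359 · 1.0022 = 21.70 ± 2.36 = (19.34, 24.06)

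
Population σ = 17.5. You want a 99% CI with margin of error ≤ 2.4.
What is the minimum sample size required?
n ≥ 353

For margin E ≤ 2.4:
n ≥ (z* · σ / E)²
n ≥ (2.576 · 17.5 / 2.4)²
n ≥ 352.81

Minimum n = 353 (rounding up)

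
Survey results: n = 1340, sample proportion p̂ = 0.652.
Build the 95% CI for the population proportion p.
(0.626, 0.678)

Proportion CI:
SE = √(p̂(1-p̂)/n) = √(0.652 · 0.348 / 1340) = 0.01301

z* = 1.960
Margin = z* · SE = 1.960 · 0.01301 = 0.0255

CI: 0.652 ± 0.0255 = (0.626, 0.678)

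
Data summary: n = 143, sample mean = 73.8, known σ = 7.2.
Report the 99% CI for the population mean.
(72.25, 75.35)

z-interval (σ known):
z* = 2.576 for 99% confidence

Margin of error = z* · σ/√n = 2.576 · 7.2/√143 = 1.55

CI: (73.8 - 1.55, 73.8 + 1.55) = (72.25, 75.35)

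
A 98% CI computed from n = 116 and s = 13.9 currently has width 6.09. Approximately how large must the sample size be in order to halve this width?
n ≈ 464

CI width ∝ 1/√n
To reduce width by factor 2, need √n to grow by 2 → need 2² = 4 times as many samples.

Current: n = 116, width = 6.09
New: n = 464, width ≈ 3.01

Width reduced by factor of 6.09/3.01 = 2.02.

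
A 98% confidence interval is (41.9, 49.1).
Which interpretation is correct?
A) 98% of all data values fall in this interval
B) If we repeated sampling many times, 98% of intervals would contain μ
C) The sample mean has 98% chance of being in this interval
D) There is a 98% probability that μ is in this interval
B

A) Wrong — a CI is about the parameter μ, not individual data values.
B) Correct — this is the frequentist long-run coverage interpretation.
C) Wrong — x̄ is observed and sits in the interval by construction.
D) Wrong — μ is fixed; the randomness lives in the interval, not in μ.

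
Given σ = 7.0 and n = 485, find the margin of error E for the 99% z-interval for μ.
Margin of error = 0.82

Margin of error = z* · σ/√n
= 2.576 · 7.0/√485
= 2.576 · 7.0/22.0227
= 0.82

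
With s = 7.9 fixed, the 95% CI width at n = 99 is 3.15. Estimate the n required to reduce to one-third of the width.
n ≈ 891

CI width ∝ 1/√n
To reduce width by factor 3, need √n to grow by 3 → need 3² = 9 times as many samples.

Current: n = 99, width = 3.15
New: n = 891, width ≈ 1.04

Width reduced by factor of 3.15/1.04 = 3.03.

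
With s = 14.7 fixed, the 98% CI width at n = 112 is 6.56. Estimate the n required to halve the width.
n ≈ 448

CI width ∝ 1/√n
To reduce width by factor 2, need √n to grow by 2 → need 2² = 4 times as many samples.

Current: n = 112, width = 6.56
New: n = 448, width ≈ 3.24

Width reduced by factor of 6.56/3.24 = 2.02.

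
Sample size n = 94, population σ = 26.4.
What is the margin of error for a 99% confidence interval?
Margin of error = 7.01

Margin of error = z* · σ/√n
= 2.576 · 26.4/√94
= 2.576 · 26.4/9.6954
= 7.01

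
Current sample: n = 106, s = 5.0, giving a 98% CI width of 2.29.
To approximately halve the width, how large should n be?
n ≈ 424

CI width ∝ 1/√n
To reduce width by factor 2, need √n to grow by 2 → need 2² = 4 times as many samples.

Current: n = 106, width = 2.29
New: n = 424, width ≈ 1.13

Width reduced by factor of 2.29/1.13 = 2.03.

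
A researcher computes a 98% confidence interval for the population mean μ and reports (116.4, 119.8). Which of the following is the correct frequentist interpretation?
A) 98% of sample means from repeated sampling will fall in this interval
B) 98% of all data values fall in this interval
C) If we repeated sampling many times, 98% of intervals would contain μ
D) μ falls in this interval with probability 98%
C

A) Wrong — coverage applies to intervals containing μ, not to future x̄ values.
B) Wrong — a CI is about the parameter μ, not individual data values.
C) Correct — this is the frequentist long-run coverage interpretation.
D) Wrong — μ is fixed; the randomness lives in the interval, not in μ.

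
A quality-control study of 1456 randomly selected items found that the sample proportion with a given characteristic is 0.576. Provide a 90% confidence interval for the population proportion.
(0.555, 0.597)

Proportion CI:
SE = √(p̂(1-p̂)/n) = √(0.576 · 0.424 / 1456) = 0.01295

z* = 1.645
Margin = z* · SE = 1.645 · 0.01295 = 0.0213

CI: 0.576 ± 0.0213 = (0.555, 0.597)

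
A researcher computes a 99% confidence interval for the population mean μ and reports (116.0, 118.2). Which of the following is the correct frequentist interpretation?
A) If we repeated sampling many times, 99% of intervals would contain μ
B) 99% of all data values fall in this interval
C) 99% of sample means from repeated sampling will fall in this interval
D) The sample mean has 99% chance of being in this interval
A

A) Correct — this is the frequentist long-run coverage interpretation.
B) Wrong — a CI is about the parameter μ, not individual data values.
C) Wrong — coverage applies to intervals containing μ, not to future x̄ values.
D) Wrong — x̄ is observed and sits in the interval by construction.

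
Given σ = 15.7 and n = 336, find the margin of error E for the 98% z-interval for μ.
Margin of error = 1.99

Margin of error = z* · σ/√n
= 2.326 · 15.7/√336
= 2.326 · 15.7/18.3303
= 1.99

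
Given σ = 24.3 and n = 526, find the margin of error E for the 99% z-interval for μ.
Margin of error = 2.73

Margin of error = z* · σ/√n
= 2.576 · 24.3/√526
= 2.576 · 24.3/22.9347
= 2.73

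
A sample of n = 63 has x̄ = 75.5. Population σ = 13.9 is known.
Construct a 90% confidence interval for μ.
(72.62, 78.38)

z-interval (σ known):
z* = 1.645 for 90% confidence

Margin of error = z* · σ/√n = 1.645 · 13.9/√63 = 2.88

CI: (75.5 - 2.88, 75.5 + 2.88) = (72.62, 78.38)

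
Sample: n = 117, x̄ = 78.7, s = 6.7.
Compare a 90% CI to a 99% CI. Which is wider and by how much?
99% CI is wider by 1.19

df = 116
90% CI: t* = 1.658, (77.67, 79.73), width = 2 · t* · s/√n = 2.05
99% CI: t* = 2.619, (77.08, 80.32), width = 2 · t* · s/√n = 3.24

The 99% CI is wider by 3.24 - 2.05 = 1.19.
Higher confidence requires a wider interval.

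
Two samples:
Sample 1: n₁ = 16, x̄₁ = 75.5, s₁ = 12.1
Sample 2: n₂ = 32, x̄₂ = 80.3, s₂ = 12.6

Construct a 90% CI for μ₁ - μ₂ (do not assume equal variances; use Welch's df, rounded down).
(-11.17, 1.57)

Difference: x̄₁ - x̄₂ = -4.80
SE = √(s₁²/n₁ + s₂²/n₂) = √(12.1²/16 + 12.6²/32) = 3.7566
df = 31.23 → 31 (Welch–Satterthwaite, rounded down)
t* = 1.696

CI: -4.80 ± 1.696 · 3.7566 = -4.80 ± 6.37 = (-11.17, 1.57)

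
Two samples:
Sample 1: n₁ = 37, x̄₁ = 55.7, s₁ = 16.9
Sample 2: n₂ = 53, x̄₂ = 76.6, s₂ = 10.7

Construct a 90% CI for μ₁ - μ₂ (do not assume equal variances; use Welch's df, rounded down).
(-26.16, -15.64)

Difference: x̄₁ - x̄₂ = -20.90
SE = √(s₁²/n₁ + s₂²/n₂) = √(16.9²/37 + 10.7²/53) = 3.1431
df = 55.94 → 55 (Welch–Satterthwaite, rounded down)
t* = 1.673

CI: -20.90 ± 1.673 · 3.1431 = -20.90 ± 5.26 = (-26.16, -15.64)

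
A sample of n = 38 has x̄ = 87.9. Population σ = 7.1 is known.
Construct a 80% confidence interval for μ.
(86.42, 89.38)

z-interval (σ known):
z* = 1.282 for 80% confidence

Margin of error = z* · σ/√n = 1.282 · 7.1/√38 = 1.48

CI: (87.9 - 1.48, 87.9 + 1.48) = (86.42, 89.38)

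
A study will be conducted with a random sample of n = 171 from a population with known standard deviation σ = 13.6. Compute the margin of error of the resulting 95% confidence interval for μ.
Margin of error = 2.04

Margin of error = z* · σ/√n
= 1.960 · 13.6/√171
= 1.960 · 13.6/13.0767
= 2.04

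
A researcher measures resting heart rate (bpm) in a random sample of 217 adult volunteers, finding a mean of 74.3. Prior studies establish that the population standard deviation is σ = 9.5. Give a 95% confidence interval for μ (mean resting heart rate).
(73.04, 75.56)

z-interval (σ known):
z* = 1.960 for 95% confidence

Margin of error = z* · σ/√n = 1.960 · 9.5/√217 = 1.26

CI: (74.3 - 1.26, 74.3 + 1.26) = (73.04, 75.56)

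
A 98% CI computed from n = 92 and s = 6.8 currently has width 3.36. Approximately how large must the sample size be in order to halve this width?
n ≈ 368

CI width ∝ 1/√n
To reduce width by factor 2, need √n to grow by 2 → need 2² = 4 times as many samples.

Current: n = 92, width = 3.36
New: n = 368, width ≈ 1.66

Width reduced by factor of 3.36/1.66 = 2.02.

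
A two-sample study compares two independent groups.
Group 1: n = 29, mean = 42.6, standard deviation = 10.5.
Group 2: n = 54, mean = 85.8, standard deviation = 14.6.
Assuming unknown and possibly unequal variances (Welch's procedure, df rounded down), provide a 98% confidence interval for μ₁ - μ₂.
(-49.82, -36.58)

Difference: x̄₁ - x̄₂ = -43.20
SE = √(s₁²/n₁ + s₂²/n₂) = √(10.5²/29 + 14.6²/54) = 2.7837
df = 74.12 → 74 (Welch–Satterthwaite, rounded down)
t* = 2.378

CI: -43.20 ± 2.378 · 2.7837 = -43.20 ± 6.62 = (-49.82, -36.58)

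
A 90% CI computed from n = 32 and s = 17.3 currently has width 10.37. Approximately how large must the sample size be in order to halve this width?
n ≈ 128

CI width ∝ 1/√n
To reduce width by factor 2, need √n to grow by 2 → need 2² = 4 times as many samples.

Current: n = 32, width = 10.37
New: n = 128, width ≈ 5.07

Width reduced by factor of 10.37/5.07 = 2.05.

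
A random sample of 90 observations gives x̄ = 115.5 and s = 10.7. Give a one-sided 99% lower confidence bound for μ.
μ ≥ 112.83

Lower bound (one-sided):
t* = 2.369 (one-sided for 99%)
Lower bound = x̄ - t* · s/√n = 115.5 - 2.369 · 10.7/√90 = 112.83

We are 99% confident that μ ≥ 112.83.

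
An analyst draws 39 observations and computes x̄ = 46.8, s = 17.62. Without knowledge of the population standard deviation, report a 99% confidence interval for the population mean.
(39.15, 54.45)

t-interval (σ unknown):
df = n - 1 = 38
t* = 2.712 for 99% confidence

Margin of error = t* · s/√n = 2.712 · 17.62/√39 = 7.65

CI: (39.15, 54.45)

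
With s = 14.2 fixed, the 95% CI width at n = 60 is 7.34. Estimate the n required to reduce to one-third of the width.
n ≈ 540

CI width ∝ 1/√n
To reduce width by factor 3, need √n to grow by 3 → need 3² = 9 times as many samples.

Current: n = 60, width = 7.34
New: n = 540, width ≈ 2.40

Width reduced by factor of 7.34/2.40 = 3.06.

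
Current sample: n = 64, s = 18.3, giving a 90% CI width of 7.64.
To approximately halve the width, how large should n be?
n ≈ 256

CI width ∝ 1/√n
To reduce width by factor 2, need √n to grow by 2 → need 2² = 4 times as many samples.

Current: n = 64, width = 7.64
New: n = 256, width ≈ 3.78

Width reduced by factor of 7.64/3.78 = 2.02.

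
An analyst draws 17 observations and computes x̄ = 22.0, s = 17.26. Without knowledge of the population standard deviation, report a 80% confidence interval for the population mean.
(16.40, 27.60)

t-interval (σ unknown):
df = n - 1 = 16
t* = 1.337 for 80% confidence

Margin of error = t* · s/√n = 1.337 · 17.26/√17 = 5.60

CI: (16.40, 27.60)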